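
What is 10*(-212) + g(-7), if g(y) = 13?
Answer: -2107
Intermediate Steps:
10*(-212) + g(-7) = 10*(-212) + 13 = -2120 + 13 = -2107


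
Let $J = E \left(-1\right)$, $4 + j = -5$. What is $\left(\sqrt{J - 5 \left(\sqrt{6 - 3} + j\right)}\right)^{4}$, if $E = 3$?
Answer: $1839 - 420 \sqrt{3} \approx 1111.5$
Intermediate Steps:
$j = -9$ ($j = -4 - 5 = -9$)
$J = -3$ ($J = 3 \left(-1\right) = -3$)
$\left(\sqrt{J - 5 \left(\sqrt{6 - 3} + j\right)}\right)^{4} = \left(\sqrt{-3 - 5 \left(\sqrt{6 - 3} - 9\right)}\right)^{4} = \left(\sqrt{-3 - 5 \left(\sqrt{3} - 9\right)}\right)^{4} = \left(\sqrt{-3 - 5 \left(-9 + \sqrt{3}\right)}\right)^{4} = \left(\sqrt{-3 + \left(45 - 5 \sqrt{3}\right)}\right)^{4} = \left(\sqrt{42 - 5 \sqrt{3}}\right)^{4} = \left(42 - 5 \sqrt{3}\right)^{2}$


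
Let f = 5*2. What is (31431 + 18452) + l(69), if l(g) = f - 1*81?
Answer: 49812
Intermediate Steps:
f = 10
l(g) = -71 (l(g) = 10 - 1*81 = 10 - 81 = -71)
(31431 + 18452) + l(69) = (31431 + 18452) - 71 = 49883 - 71 = 49812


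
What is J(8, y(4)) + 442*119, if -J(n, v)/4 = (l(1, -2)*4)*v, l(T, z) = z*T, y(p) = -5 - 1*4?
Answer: 52310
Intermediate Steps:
y(p) = -9 (y(p) = -5 - 4 = -9)
l(T, z) = T*z
J(n, v) = 32*v (J(n, v) = -4*(1*(-2))*4*v = -4*(-2*4)*v = -(-32)*v = 32*v)
J(8, y(4)) + 442*119 = 32*(-9) + 442*119 = -288 + 52598 = 52310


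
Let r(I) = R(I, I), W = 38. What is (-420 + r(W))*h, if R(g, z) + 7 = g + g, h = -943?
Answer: 330993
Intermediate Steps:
R(g, z) = -7 + 2*g (R(g, z) = -7 + (g + g) = -7 + 2*g)
r(I) = -7 + 2*I
(-420 + r(W))*h = (-420 + (-7 + 2*38))*(-943) = (-420 + (-7 + 76))*(-943) = (-420 + 69)*(-943) = -351*(-943) = 330993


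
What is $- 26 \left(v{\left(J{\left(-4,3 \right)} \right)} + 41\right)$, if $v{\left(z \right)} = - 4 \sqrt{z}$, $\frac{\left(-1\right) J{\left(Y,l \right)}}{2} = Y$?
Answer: $-1066 + 208 \sqrt{2} \approx -771.84$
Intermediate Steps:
$J{\left(Y,l \right)} = - 2 Y$
$- 26 \left(v{\left(J{\left(-4,3 \right)} \right)} + 41\right) = - 26 \left(- 4 \sqrt{\left(-2\right) \left(-4\right)} + 41\right) = - 26 \left(- 4 \sqrt{8} + 41\right) = - 26 \left(- 4 \cdot 2 \sqrt{2} + 41\right) = - 26 \left(- 8 \sqrt{2} + 41\right) = - 26 \left(41 - 8 \sqrt{2}\right) = -1066 + 208 \sqrt{2}$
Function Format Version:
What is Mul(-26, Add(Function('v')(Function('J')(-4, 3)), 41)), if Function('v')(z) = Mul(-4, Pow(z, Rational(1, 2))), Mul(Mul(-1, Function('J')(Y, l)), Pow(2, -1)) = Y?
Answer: Add(-1066, Mul(208, Pow(2, Rational(1, 2)))) ≈ -771.84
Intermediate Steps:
Function('J')(Y, l) = Mul(-2, Y)
Mul(-26, Add(Function('v')(Function('J')(-4, 3)), 41)) = Mul(-26, Add(Mul(-4, Pow(Mul(-2, -4), Rational(1, 2))), 41)) = Mul(-26, Add(Mul(-4, Pow(8, Rational(1, 2))), 41)) = Mul(-26, Add(Mul(-4, Mul(2, Pow(2, Rational(1, 2)))), 41)) = Mul(-26, Add(Mul(-8, Pow(2, Rational(1, 2))), 41)) = Mul(-26, Add(41, Mul(-8, Pow(2, Rational(1, 2))))) = Add(-1066, Mul(208, Pow(2, Rational(1, 2))))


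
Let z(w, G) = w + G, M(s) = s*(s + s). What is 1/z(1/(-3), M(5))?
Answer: 3/149 ≈ 0.020134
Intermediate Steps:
M(s) = 2*s**2 (M(s) = s*(2*s) = 2*s**2)
z(w, G) = G + w
1/z(1/(-3), M(5)) = 1/(2*5**2 + 1/(-3)) = 1/(2*25 - 1/3) = 1/(50 - 1/3) = 1/(149/3) = 3/149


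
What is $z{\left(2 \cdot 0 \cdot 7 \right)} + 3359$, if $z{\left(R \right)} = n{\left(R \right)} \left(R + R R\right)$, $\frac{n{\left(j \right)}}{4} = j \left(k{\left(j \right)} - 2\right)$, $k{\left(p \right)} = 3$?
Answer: $3359$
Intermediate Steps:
$n{\left(j \right)} = 4 j$ ($n{\left(j \right)} = 4 j \left(3 - 2\right) = 4 j 1 = 4 j$)
$z{\left(R \right)} = 4 R \left(R + R^{2}\right)$ ($z{\left(R \right)} = 4 R \left(R + R R\right) = 4 R \left(R + R^{2}\right)$)
$z{\left(2 \cdot 0 \cdot 7 \right)} + 3359 = 4 \left(2 \cdot 0 \cdot 7\right)^{2} \left(1 + 2 \cdot 0 \cdot 7\right) + 3359 = 4 \left(0 \cdot 7\right)^{2} \left(1 + 0 \cdot 7\right) + 3359 = 4 \cdot 0^{2} \left(1 + 0\right) + 3359 = 4 \cdot 0 \cdot 1 + 3359 = 0 + 3359 = 3359$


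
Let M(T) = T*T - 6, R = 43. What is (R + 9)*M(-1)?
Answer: -260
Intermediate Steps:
M(T) = -6 + T² (M(T) = T² - 6 = -6 + T²)
(R + 9)*M(-1) = (43 + 9)*(-6 + (-1)²) = 52*(-6 + 1) = 52*(-5) = -260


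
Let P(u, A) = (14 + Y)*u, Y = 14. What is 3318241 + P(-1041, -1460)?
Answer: 3289093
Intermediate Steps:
P(u, A) = 28*u (P(u, A) = (14 + 14)*u = 28*u)
3318241 + P(-1041, -1460) = 3318241 + 28*(-1041) = 3318241 - 29148 = 3289093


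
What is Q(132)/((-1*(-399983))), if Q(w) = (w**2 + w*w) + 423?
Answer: 35271/399983 ≈ 0.088181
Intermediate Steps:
Q(w) = 423 + 2*w**2 (Q(w) = (w**2 + w**2) + 423 = 2*w**2 + 423 = 423 + 2*w**2)
Q(132)/((-1*(-399983))) = (423 + 2*132**2)/((-1*(-399983))) = (423 + 2*17424)/399983 = (423 + 34848)*(1/399983) = 35271*(1/399983) = 35271/399983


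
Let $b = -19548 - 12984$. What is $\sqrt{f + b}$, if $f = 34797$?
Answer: $\sqrt{2265} \approx 47.592$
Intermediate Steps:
$b = -32532$ ($b = -19548 - 12984 = -32532$)
$\sqrt{f + b} = \sqrt{34797 - 32532} = \sqrt{2265}$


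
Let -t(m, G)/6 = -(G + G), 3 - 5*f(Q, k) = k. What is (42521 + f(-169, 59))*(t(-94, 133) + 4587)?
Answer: 1314190467/5 ≈ 2.6284e+8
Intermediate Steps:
f(Q, k) = ⅗ - k/5
t(m, G) = 12*G (t(m, G) = -(-6)*(G + G) = -(-6)*2*G = -(-12)*G = 12*G)
(42521 + f(-169, 59))*(t(-94, 133) + 4587) = (42521 + (⅗ - ⅕*59))*(12*133 + 4587) = (42521 + (⅗ - 59/5))*(1596 + 4587) = (42521 - 56/5)*6183 = (212549/5)*6183 = 1314190467/5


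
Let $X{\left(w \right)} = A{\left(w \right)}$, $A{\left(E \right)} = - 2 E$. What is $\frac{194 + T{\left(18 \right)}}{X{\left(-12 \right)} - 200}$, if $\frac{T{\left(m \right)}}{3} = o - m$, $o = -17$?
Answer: $- \frac{89}{176} \approx -0.50568$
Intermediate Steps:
$X{\left(w \right)} = - 2 w$
$T{\left(m \right)} = -51 - 3 m$ ($T{\left(m \right)} = 3 \left(-17 - m\right) = -51 - 3 m$)
$\frac{194 + T{\left(18 \right)}}{X{\left(-12 \right)} - 200} = \frac{194 - 105}{\left(-2\right) \left(-12\right) - 200} = \frac{194 - 105}{24 - 200} = \frac{194 - 105}{-176} = 89 \left(- \frac{1}{176}\right) = - \frac{89}{176}$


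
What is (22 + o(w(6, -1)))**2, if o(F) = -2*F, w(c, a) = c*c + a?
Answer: 2304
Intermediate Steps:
w(c, a) = a + c**2 (w(c, a) = c**2 + a = a + c**2)
(22 + o(w(6, -1)))**2 = (22 - 2*(-1 + 6**2))**2 = (22 - 2*(-1 + 36))**2 = (22 - 2*35)**2 = (22 - 70)**2 = (-48)**2 = 2304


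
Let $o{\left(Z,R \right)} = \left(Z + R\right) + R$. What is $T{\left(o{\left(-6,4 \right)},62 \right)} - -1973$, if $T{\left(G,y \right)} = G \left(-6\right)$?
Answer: $1961$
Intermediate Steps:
$o{\left(Z,R \right)} = Z + 2 R$ ($o{\left(Z,R \right)} = \left(R + Z\right) + R = Z + 2 R$)
$T{\left(G,y \right)} = - 6 G$
$T{\left(o{\left(-6,4 \right)},62 \right)} - -1973 = - 6 \left(-6 + 2 \cdot 4\right) - -1973 = - 6 \left(-6 + 8\right) + 1973 = \left(-6\right) 2 + 1973 = -12 + 1973 = 1961$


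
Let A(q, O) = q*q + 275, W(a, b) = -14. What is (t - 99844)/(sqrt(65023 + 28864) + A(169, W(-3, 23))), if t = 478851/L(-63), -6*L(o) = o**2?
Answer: -142098803352/40739629441 + 44350438*sqrt(93887)/366656664969 ≈ -3.4509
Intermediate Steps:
L(o) = -o**2/6
A(q, O) = 275 + q**2 (A(q, O) = q**2 + 275 = 275 + q**2)
t = -319234/441 (t = 478851/((-1/6*(-63)**2)) = 478851/((-1/6*3969)) = 478851/(-1323/2) = 478851*(-2/1323) = -319234/441 ≈ -723.89)
(t - 99844)/(sqrt(65023 + 28864) + A(169, W(-3, 23))) = (-319234/441 - 99844)/(sqrt(65023 + 28864) + (275 + 169**2)) = -44350438/(441*(sqrt(93887) + (275 + 28561))) = -44350438/(441*(sqrt(93887) + 28836)) = -44350438/(441*(28836 + sqrt(93887)))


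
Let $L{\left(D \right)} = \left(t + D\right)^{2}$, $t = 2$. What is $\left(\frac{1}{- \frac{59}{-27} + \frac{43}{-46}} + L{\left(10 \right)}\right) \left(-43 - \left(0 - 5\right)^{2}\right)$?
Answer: $- \frac{15291432}{1553} \approx -9846.4$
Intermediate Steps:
$L{\left(D \right)} = \left(2 + D\right)^{2}$
$\left(\frac{1}{- \frac{59}{-27} + \frac{43}{-46}} + L{\left(10 \right)}\right) \left(-43 - \left(0 - 5\right)^{2}\right) = \left(\frac{1}{- \frac{59}{-27} + \frac{43}{-46}} + \left(2 + 10\right)^{2}\right) \left(-43 - \left(0 - 5\right)^{2}\right) = \left(\frac{1}{\left(-59\right) \left(- \frac{1}{27}\right) + 43 \left(- \frac{1}{46}\right)} + 12^{2}\right) \left(-43 - \left(-5\right)^{2}\right) = \left(\frac{1}{\frac{59}{27} - \frac{43}{46}} + 144\right) \left(-43 - 25\right) = \left(\frac{1}{\frac{1553}{1242}} + 144\right) \left(-43 - 25\right) = \left(\frac{1242}{1553} + 144\right) \left(-68\right) = \frac{224874}{1553} \left(-68\right) = - \frac{15291432}{1553}$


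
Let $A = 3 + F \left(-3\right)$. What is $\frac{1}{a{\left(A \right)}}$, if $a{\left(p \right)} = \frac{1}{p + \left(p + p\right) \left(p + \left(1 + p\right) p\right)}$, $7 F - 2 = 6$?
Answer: $\frac{51}{343} \approx 0.14869$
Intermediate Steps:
$F = \frac{8}{7}$ ($F = \frac{2}{7} + \frac{1}{7} \cdot 6 = \frac{2}{7} + \frac{6}{7} = \frac{8}{7} \approx 1.1429$)
$A = - \frac{3}{7}$ ($A = 3 + \frac{8}{7} \left(-3\right) = 3 - \frac{24}{7} = - \frac{3}{7} \approx -0.42857$)
$a{\left(p \right)} = \frac{1}{p + 2 p \left(p + p \left(1 + p\right)\right)}$
$\frac{1}{a{\left(A \right)}} = \frac{1}{\frac{1}{- \frac{3}{7}} \frac{1}{1 + 2 \left(- \frac{3}{7}\right)^{2} + 4 \left(- \frac{3}{7}\right)}} = \frac{1}{\left(- \frac{7}{3}\right) \frac{1}{1 + 2 \cdot \frac{9}{49} - \frac{12}{7}}} = \frac{1}{\left(- \frac{7}{3}\right) \frac{1}{1 + \frac{18}{49} - \frac{12}{7}}} = \frac{1}{\left(- \frac{7}{3}\right) \frac{1}{- \frac{17}{49}}} = \frac{1}{\left(- \frac{7}{3}\right) \left(- \frac{49}{17}\right)} = \frac{1}{\frac{343}{51}} = \frac{51}{343}$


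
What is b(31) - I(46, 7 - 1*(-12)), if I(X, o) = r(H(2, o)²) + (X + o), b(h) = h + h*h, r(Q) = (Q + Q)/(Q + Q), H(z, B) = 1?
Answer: 926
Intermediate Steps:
r(Q) = 1 (r(Q) = (2*Q)/((2*Q)) = (2*Q)*(1/(2*Q)) = 1)
b(h) = h + h²
I(X, o) = 1 + X + o (I(X, o) = 1 + (X + o) = 1 + X + o)
b(31) - I(46, 7 - 1*(-12)) = 31*(1 + 31) - (1 + 46 + (7 - 1*(-12))) = 31*32 - (1 + 46 + (7 + 12)) = 992 - (1 + 46 + 19) = 992 - 1*66 = 992 - 66 = 926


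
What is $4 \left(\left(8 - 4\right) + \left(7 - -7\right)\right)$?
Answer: $72$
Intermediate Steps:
$4 \left(\left(8 - 4\right) + \left(7 - -7\right)\right) = 4 \left(\left(8 - 4\right) + \left(7 + 7\right)\right) = 4 \left(4 + 14\right) = 4 \cdot 18 = 72$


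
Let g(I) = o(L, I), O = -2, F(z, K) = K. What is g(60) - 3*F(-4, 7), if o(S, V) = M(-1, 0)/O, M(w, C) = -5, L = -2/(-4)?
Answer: -37/2 ≈ -18.500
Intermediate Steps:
L = 1/2 (L = -2*(-1/4) = 1/2 ≈ 0.50000)
o(S, V) = 5/2 (o(S, V) = -5/(-2) = -5*(-1/2) = 5/2)
g(I) = 5/2
g(60) - 3*F(-4, 7) = 5/2 - 3*7 = 5/2 - 1*21 = 5/2 - 21 = -37/2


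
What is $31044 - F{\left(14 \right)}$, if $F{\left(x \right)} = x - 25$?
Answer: $31055$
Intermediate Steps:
$F{\left(x \right)} = -25 + x$ ($F{\left(x \right)} = x - 25 = -25 + x$)
$31044 - F{\left(14 \right)} = 31044 - \left(-25 + 14\right) = 31044 - -11 = 31044 + 11 = 31055$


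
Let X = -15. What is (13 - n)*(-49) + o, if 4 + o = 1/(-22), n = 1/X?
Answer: -212623/330 ≈ -644.31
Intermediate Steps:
n = -1/15 (n = 1/(-15) = -1/15 ≈ -0.066667)
o = -89/22 (o = -4 + 1/(-22) = -4 - 1/22 = -89/22 ≈ -4.0455)
(13 - n)*(-49) + o = (13 - 1*(-1/15))*(-49) - 89/22 = (13 + 1/15)*(-49) - 89/22 = (196/15)*(-49) - 89/22 = -9604/15 - 89/22 = -212623/330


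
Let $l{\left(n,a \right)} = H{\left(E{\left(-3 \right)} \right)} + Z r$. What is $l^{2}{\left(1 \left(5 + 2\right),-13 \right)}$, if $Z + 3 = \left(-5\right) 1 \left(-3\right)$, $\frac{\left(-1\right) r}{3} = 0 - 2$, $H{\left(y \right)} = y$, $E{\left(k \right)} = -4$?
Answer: $4624$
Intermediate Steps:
$r = 6$ ($r = - 3 \left(0 - 2\right) = \left(-3\right) \left(-2\right) = 6$)
$Z = 12$ ($Z = -3 + \left(-5\right) 1 \left(-3\right) = -3 - -15 = -3 + 15 = 12$)
$l{\left(n,a \right)} = 68$ ($l{\left(n,a \right)} = -4 + 12 \cdot 6 = -4 + 72 = 68$)
$l^{2}{\left(1 \left(5 + 2\right),-13 \right)} = 68^{2} = 4624$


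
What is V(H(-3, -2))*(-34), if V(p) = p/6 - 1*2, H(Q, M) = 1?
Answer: 187/3 ≈ 62.333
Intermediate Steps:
V(p) = -2 + p/6 (V(p) = p*(⅙) - 2 = p/6 - 2 = -2 + p/6)
V(H(-3, -2))*(-34) = (-2 + (⅙)*1)*(-34) = (-2 + ⅙)*(-34) = -11/6*(-34) = 187/3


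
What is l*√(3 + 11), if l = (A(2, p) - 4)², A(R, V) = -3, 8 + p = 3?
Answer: 49*√14 ≈ 183.34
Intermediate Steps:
p = -5 (p = -8 + 3 = -5)
l = 49 (l = (-3 - 4)² = (-7)² = 49)
l*√(3 + 11) = 49*√(3 + 11) = 49*√14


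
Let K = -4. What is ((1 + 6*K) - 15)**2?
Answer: 1444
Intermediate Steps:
((1 + 6*K) - 15)**2 = ((1 + 6*(-4)) - 15)**2 = ((1 - 24) - 15)**2 = (-23 - 15)**2 = (-38)**2 = 1444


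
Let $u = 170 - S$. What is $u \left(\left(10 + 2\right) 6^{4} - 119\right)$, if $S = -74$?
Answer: $3765652$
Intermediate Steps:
$u = 244$ ($u = 170 - -74 = 170 + 74 = 244$)
$u \left(\left(10 + 2\right) 6^{4} - 119\right) = 244 \left(\left(10 + 2\right) 6^{4} - 119\right) = 244 \left(12 \cdot 1296 - 119\right) = 244 \left(15552 - 119\right) = 244 \cdot 15433 = 3765652$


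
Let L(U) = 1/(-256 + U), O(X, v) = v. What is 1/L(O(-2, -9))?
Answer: -265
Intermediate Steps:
1/L(O(-2, -9)) = 1/(1/(-256 - 9)) = 1/(1/(-265)) = 1/(-1/265) = -265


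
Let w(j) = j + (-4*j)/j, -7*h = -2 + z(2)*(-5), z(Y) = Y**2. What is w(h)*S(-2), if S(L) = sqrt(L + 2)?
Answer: 0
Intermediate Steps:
h = 22/7 (h = -(-2 + 2**2*(-5))/7 = -(-2 + 4*(-5))/7 = -(-2 - 20)/7 = -1/7*(-22) = 22/7 ≈ 3.1429)
w(j) = -4 + j (w(j) = j - 4 = -4 + j)
S(L) = sqrt(2 + L)
w(h)*S(-2) = (-4 + 22/7)*sqrt(2 - 2) = -6*sqrt(0)/7 = -6/7*0 = 0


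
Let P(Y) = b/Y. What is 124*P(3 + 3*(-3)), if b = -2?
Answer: 124/3 ≈ 41.333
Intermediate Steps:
P(Y) = -2/Y
124*P(3 + 3*(-3)) = 124*(-2/(3 + 3*(-3))) = 124*(-2/(3 - 9)) = 124*(-2/(-6)) = 124*(-2*(-1/6)) = 124*(1/3) = 124/3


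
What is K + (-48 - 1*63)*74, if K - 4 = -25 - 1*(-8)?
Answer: -8227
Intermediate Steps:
K = -13 (K = 4 + (-25 - 1*(-8)) = 4 + (-25 + 8) = 4 - 17 = -13)
K + (-48 - 1*63)*74 = -13 + (-48 - 1*63)*74 = -13 + (-48 - 63)*74 = -13 - 111*74 = -13 - 8214 = -8227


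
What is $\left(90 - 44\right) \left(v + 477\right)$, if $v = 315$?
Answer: $36432$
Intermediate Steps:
$\left(90 - 44\right) \left(v + 477\right) = \left(90 - 44\right) \left(315 + 477\right) = 46 \cdot 792 = 36432$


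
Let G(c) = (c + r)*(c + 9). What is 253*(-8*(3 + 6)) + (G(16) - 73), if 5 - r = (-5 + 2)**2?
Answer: -17989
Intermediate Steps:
r = -4 (r = 5 - (-5 + 2)**2 = 5 - 1*(-3)**2 = 5 - 1*9 = 5 - 9 = -4)
G(c) = (-4 + c)*(9 + c) (G(c) = (c - 4)*(c + 9) = (-4 + c)*(9 + c))
253*(-8*(3 + 6)) + (G(16) - 73) = 253*(-8*(3 + 6)) + ((-36 + 16**2 + 5*16) - 73) = 253*(-8*9) + ((-36 + 256 + 80) - 73) = 253*(-72) + (300 - 73) = -18216 + 227 = -17989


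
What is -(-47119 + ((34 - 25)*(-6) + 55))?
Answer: 47118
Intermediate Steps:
-(-47119 + ((34 - 25)*(-6) + 55)) = -(-47119 + (9*(-6) + 55)) = -(-47119 + (-54 + 55)) = -(-47119 + 1) = -1*(-47118) = 47118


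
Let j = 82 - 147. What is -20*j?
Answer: 1300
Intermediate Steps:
j = -65
-20*j = -20*(-65) = 1300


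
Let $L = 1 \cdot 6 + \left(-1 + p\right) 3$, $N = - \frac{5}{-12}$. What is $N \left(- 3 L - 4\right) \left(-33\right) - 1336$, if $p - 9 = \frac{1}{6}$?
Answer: $- \frac{183}{8} \approx -22.875$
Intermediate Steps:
$p = \frac{55}{6}$ ($p = 9 + \frac{1}{6} = \frac{55}{6} \approx 9.1667$)
$N = \frac{5}{12}$ ($N = \left(-5\right) \left(- \frac{1}{12}\right) = \frac{5}{12} \approx 0.41667$)
$L = \frac{61}{2}$ ($L = 1 \cdot 6 + \left(-1 + \frac{55}{6}\right) 3 = 6 + \frac{49}{6} \cdot 3 = 6 + \frac{49}{2} = \frac{61}{2} \approx 30.5$)
$N \left(- 3 L - 4\right) \left(-33\right) - 1336 = \frac{5 \left(\left(-3\right) \frac{61}{2} - 4\right)}{12} \left(-33\right) - 1336 = \frac{5 \left(- \frac{183}{2} - 4\right)}{12} \left(-33\right) - 1336 = \frac{5}{12} \left(- \frac{191}{2}\right) \left(-33\right) - 1336 = \left(- \frac{955}{24}\right) \left(-33\right) - 1336 = \frac{10505}{8} - 1336 = - \frac{183}{8}$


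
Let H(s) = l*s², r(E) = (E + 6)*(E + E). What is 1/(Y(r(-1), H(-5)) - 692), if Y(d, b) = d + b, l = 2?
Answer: -1/652 ≈ -0.0015337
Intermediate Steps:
r(E) = 2*E*(6 + E) (r(E) = (6 + E)*(2*E) = 2*E*(6 + E))
H(s) = 2*s²
Y(d, b) = b + d
1/(Y(r(-1), H(-5)) - 692) = 1/((2*(-5)² + 2*(-1)*(6 - 1)) - 692) = 1/((2*25 + 2*(-1)*5) - 692) = 1/((50 - 10) - 692) = 1/(40 - 692) = 1/(-652) = -1/652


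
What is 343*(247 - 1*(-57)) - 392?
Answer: 103880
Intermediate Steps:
343*(247 - 1*(-57)) - 392 = 343*(247 + 57) - 392 = 343*304 - 392 = 104272 - 392 = 103880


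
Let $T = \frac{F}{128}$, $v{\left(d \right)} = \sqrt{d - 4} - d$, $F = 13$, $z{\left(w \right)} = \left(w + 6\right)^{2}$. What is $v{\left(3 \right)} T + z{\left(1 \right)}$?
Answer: $\frac{6233}{128} + \frac{13 i}{128} \approx 48.695 + 0.10156 i$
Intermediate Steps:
$z{\left(w \right)} = \left(6 + w\right)^{2}$
$v{\left(d \right)} = \sqrt{-4 + d} - d$
$T = \frac{13}{128} \approx 0.10156$
$v{\left(3 \right)} T + z{\left(1 \right)} = \left(\sqrt{-4 + 3} - 3\right) \frac{13}{128} + \left(6 + 1\right)^{2} = \left(\sqrt{-1} - 3\right) \frac{13}{128} + 7^{2} = \left(i - 3\right) \frac{13}{128} + 49 = \left(-3 + i\right) \frac{13}{128} + 49 = \left(- \frac{39}{128} + \frac{13 i}{128}\right) + 49 = \frac{6233}{128} + \frac{13 i}{128}$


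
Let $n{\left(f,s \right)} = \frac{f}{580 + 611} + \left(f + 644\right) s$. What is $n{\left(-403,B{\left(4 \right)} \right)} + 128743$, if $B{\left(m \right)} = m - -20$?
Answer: $\frac{160221254}{1191} \approx 1.3453 \cdot 10^{5}$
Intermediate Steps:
$B{\left(m \right)} = 20 + m$ ($B{\left(m \right)} = m + 20 = 20 + m$)
$n{\left(f,s \right)} = \frac{f}{1191} + s \left(644 + f\right)$ ($n{\left(f,s \right)} = \frac{f}{1191} + \left(644 + f\right) s = \frac{f}{1191} + s \left(644 + f\right)$)
$n{\left(-403,B{\left(4 \right)} \right)} + 128743 = \left(644 \left(20 + 4\right) + \frac{1}{1191} \left(-403\right) - 403 \left(20 + 4\right)\right) + 128743 = \left(644 \cdot 24 - \frac{403}{1191} - 9672\right) + 128743 = \left(15456 - \frac{403}{1191} - 9672\right) + 128743 = \frac{6888341}{1191} + 128743 = \frac{160221254}{1191}$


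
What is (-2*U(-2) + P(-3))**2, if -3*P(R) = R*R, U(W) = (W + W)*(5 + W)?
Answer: 441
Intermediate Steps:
U(W) = 2*W*(5 + W) (U(W) = (2*W)*(5 + W) = 2*W*(5 + W))
P(R) = -R**2/3 (P(R) = -R*R/3 = -R**2/3)
(-2*U(-2) + P(-3))**2 = (-4*(-2)*(5 - 2) - 1/3*(-3)**2)**2 = (-4*(-2)*3 - 1/3*9)**2 = (-2*(-12) - 3)**2 = (24 - 3)**2 = 21**2 = 441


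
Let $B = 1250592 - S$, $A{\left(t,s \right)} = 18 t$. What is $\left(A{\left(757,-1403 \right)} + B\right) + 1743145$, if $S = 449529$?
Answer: $2557834$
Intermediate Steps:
$B = 801063$ ($B = 1250592 - 449529 = 801063$)
$\left(A{\left(757,-1403 \right)} + B\right) + 1743145 = \left(18 \cdot 757 + 801063\right) + 1743145 = \left(13626 + 801063\right) + 1743145 = 814689 + 1743145 = 2557834$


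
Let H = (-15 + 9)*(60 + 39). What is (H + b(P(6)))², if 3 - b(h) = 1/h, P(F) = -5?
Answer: 8726116/25 ≈ 3.4904e+5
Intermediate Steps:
b(h) = 3 - 1/h
H = -594 (H = -6*99 = -594)
(H + b(P(6)))² = (-594 + (3 - 1/(-5)))² = (-594 + (3 - 1*(-⅕)))² = (-594 + (3 + ⅕))² = (-594 + 16/5)² = (-2954/5)² = 8726116/25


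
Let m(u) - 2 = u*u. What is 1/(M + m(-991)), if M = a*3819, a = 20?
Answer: 1/1058463 ≈ 9.4477e-7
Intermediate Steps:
m(u) = 2 + u**2 (m(u) = 2 + u*u = 2 + u**2)
M = 76380 (M = 20*3819 = 76380)
1/(M + m(-991)) = 1/(76380 + (2 + (-991)**2)) = 1/(76380 + (2 + 982081)) = 1/(76380 + 982083) = 1/1058463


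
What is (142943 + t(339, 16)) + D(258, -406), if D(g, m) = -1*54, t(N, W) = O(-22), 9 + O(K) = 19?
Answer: 142899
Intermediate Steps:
O(K) = 10 (O(K) = -9 + 19 = 10)
t(N, W) = 10
D(g, m) = -54
(142943 + t(339, 16)) + D(258, -406) = (142943 + 10) - 54 = 142953 - 54 = 142899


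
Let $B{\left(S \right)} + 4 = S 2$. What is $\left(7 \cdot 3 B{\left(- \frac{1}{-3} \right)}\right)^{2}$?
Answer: $4900$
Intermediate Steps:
$B{\left(S \right)} = -4 + 2 S$ ($B{\left(S \right)} = -4 + S 2 = -4 + 2 S$)
$\left(7 \cdot 3 B{\left(- \frac{1}{-3} \right)}\right)^{2} = \left(7 \cdot 3 \left(-4 + 2 \left(- \frac{1}{-3}\right)\right)\right)^{2} = \left(21 \left(-4 + 2 \left(\left(-1\right) \left(- \frac{1}{3}\right)\right)\right)\right)^{2} = \left(21 \left(-4 + 2 \cdot \frac{1}{3}\right)\right)^{2} = \left(21 \left(-4 + \frac{2}{3}\right)\right)^{2} = \left(21 \left(- \frac{10}{3}\right)\right)^{2} = \left(-70\right)^{2} = 4900$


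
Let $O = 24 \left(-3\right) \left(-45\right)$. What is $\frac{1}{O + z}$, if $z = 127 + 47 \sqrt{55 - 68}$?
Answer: $\frac{259}{874262} - \frac{47 i \sqrt{13}}{11365406} \approx 0.00029625 - 1.491 \cdot 10^{-5} i$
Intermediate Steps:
$O = 3240$ ($O = \left(-72\right) \left(-45\right) = 3240$)
$z = 127 + 47 i \sqrt{13}$ ($z = 127 + 47 \sqrt{-13} = 127 + 47 i \sqrt{13} \approx 127.0 + 169.46 i$)
$\frac{1}{O + z} = \frac{1}{3240 + \left(127 + 47 i \sqrt{13}\right)} = \frac{1}{3367 + 47 i \sqrt{13}}$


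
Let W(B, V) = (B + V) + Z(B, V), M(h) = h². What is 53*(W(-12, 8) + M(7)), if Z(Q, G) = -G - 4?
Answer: 1749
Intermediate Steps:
Z(Q, G) = -4 - G
W(B, V) = -4 + B (W(B, V) = (B + V) + (-4 - V) = -4 + B)
53*(W(-12, 8) + M(7)) = 53*((-4 - 12) + 7²) = 53*(-16 + 49) = 53*33 = 1749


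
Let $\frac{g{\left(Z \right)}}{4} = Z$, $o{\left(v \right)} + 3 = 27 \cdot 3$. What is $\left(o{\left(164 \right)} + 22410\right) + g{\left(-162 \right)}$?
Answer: $21840$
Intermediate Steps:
$o{\left(v \right)} = 78$ ($o{\left(v \right)} = -3 + 27 \cdot 3 = -3 + 81 = 78$)
$g{\left(Z \right)} = 4 Z$
$\left(o{\left(164 \right)} + 22410\right) + g{\left(-162 \right)} = \left(78 + 22410\right) + 4 \left(-162\right) = 22488 - 648 = 21840$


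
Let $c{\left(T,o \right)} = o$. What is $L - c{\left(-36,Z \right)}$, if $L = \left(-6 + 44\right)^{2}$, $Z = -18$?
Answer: $1462$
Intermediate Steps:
$L = 1444$ ($L = 38^{2} = 1444$)
$L - c{\left(-36,Z \right)} = 1444 - -18 = 1444 + 18 = 1462$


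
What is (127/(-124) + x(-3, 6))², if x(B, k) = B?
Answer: 249001/15376 ≈ 16.194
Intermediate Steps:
(127/(-124) + x(-3, 6))² = (127/(-124) - 3)² = (127*(-1/124) - 3)² = (-127/124 - 3)² = (-499/124)² = 249001/15376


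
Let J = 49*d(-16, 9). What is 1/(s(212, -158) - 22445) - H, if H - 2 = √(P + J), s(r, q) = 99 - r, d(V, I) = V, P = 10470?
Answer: -45117/22558 - √9686 ≈ -100.42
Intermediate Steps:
J = -784 (J = 49*(-16) = -784)
H = 2 + √9686 (H = 2 + √(10470 - 784) = 2 + √9686 ≈ 100.42)
1/(s(212, -158) - 22445) - H = 1/((99 - 1*212) - 22445) - (2 + √9686) = 1/((99 - 212) - 22445) + (-2 - √9686) = 1/(-113 - 22445) + (-2 - √9686) = 1/(-22558) + (-2 - √9686) = -1/22558 + (-2 - √9686) = -45117/22558 - √9686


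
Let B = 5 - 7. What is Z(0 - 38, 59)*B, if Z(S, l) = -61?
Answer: 122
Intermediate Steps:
B = -2
Z(0 - 38, 59)*B = -61*(-2) = 122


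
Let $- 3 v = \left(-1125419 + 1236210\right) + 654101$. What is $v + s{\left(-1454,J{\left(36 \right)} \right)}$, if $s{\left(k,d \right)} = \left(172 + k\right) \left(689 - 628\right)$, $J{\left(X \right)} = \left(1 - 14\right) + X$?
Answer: $-333166$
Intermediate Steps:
$J{\left(X \right)} = -13 + X$
$s{\left(k,d \right)} = 10492 + 61 k$ ($s{\left(k,d \right)} = \left(172 + k\right) 61 = 10492 + 61 k$)
$v = -254964$ ($v = - \frac{\left(-1125419 + 1236210\right) + 654101}{3} = - \frac{110791 + 654101}{3} = \left(- \frac{1}{3}\right) 764892 = -254964$)
$v + s{\left(-1454,J{\left(36 \right)} \right)} = -254964 + \left(10492 + 61 \left(-1454\right)\right) = -254964 + \left(10492 - 88694\right) = -254964 - 78202 = -333166$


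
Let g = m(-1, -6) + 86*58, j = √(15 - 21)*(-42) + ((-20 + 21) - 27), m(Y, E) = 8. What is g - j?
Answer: 5022 + 42*I*√6 ≈ 5022.0 + 102.88*I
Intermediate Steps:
j = -26 - 42*I*√6 (j = √(-6)*(-42) + (1 - 27) = (I*√6)*(-42) - 26 = -42*I*√6 - 26 = -26 - 42*I*√6 ≈ -26.0 - 102.88*I)
g = 4996 (g = 8 + 86*58 = 8 + 4988 = 4996)
g - j = 4996 - (-26 - 42*I*√6) = 4996 + (26 + 42*I*√6) = 5022 + 42*I*√6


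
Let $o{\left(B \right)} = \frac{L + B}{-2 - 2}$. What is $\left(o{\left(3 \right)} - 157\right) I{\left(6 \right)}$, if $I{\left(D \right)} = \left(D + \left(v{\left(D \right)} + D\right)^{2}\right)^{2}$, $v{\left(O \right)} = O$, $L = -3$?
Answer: $-3532500$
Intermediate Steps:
$I{\left(D \right)} = \left(D + 4 D^{2}\right)^{2}$ ($I{\left(D \right)} = \left(D + \left(D + D\right)^{2}\right)^{2} = \left(D + \left(2 D\right)^{2}\right)^{2} = \left(D + 4 D^{2}\right)^{2}$)
$o{\left(B \right)} = \frac{3}{4} - \frac{B}{4}$ ($o{\left(B \right)} = \frac{-3 + B}{-2 - 2} = \frac{-3 + B}{-4} = \left(-3 + B\right) \left(- \frac{1}{4}\right) = \frac{3}{4} - \frac{B}{4}$)
$\left(o{\left(3 \right)} - 157\right) I{\left(6 \right)} = \left(\left(\frac{3}{4} - \frac{3}{4}\right) - 157\right) 6^{2} \left(1 + 4 \cdot 6\right)^{2} = \left(\left(\frac{3}{4} - \frac{3}{4}\right) - 157\right) 36 \left(1 + 24\right)^{2} = \left(0 - 157\right) 36 \cdot 25^{2} = - 157 \cdot 36 \cdot 625 = \left(-157\right) 22500 = -3532500$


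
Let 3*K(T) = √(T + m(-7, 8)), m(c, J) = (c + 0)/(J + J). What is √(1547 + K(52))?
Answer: √(55692 + 15*√33)/6 ≈ 39.362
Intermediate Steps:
m(c, J) = c/(2*J) (m(c, J) = c/((2*J)) = c*(1/(2*J)) = c/(2*J))
K(T) = √(-7/16 + T)/3 (K(T) = √(T + (½)*(-7)/8)/3 = √(T + (½)*(-7)*(⅛))/3 = √(T - 7/16)/3 = √(-7/16 + T)/3)
√(1547 + K(52)) = √(1547 + √(-7 + 16*52)/12) = √(1547 + √(-7 + 832)/12) = √(1547 + √825/12) = √(1547 + (5*√33)/12) = √(1547 + 5*√33/12)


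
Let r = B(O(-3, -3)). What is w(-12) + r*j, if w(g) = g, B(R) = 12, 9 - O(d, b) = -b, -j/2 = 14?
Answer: -348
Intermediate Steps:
j = -28 (j = -2*14 = -28)
O(d, b) = 9 + b (O(d, b) = 9 - (-1)*b = 9 + b)
r = 12
w(-12) + r*j = -12 + 12*(-28) = -12 - 336 = -348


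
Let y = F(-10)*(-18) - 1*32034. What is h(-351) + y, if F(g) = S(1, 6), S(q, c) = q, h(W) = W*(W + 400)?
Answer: -49251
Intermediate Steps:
h(W) = W*(400 + W)
F(g) = 1
y = -32052 (y = 1*(-18) - 1*32034 = -18 - 32034 = -32052)
h(-351) + y = -351*(400 - 351) - 32052 = -351*49 - 32052 = -17199 - 32052 = -49251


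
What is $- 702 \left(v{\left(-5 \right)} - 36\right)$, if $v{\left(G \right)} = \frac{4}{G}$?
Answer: $\frac{129168}{5} \approx 25834.0$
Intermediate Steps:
$- 702 \left(v{\left(-5 \right)} - 36\right) = - 702 \left(\frac{4}{-5} - 36\right) = - 702 \left(4 \left(- \frac{1}{5}\right) - 36\right) = - 702 \left(- \frac{4}{5} - 36\right) = \left(-702\right) \left(- \frac{184}{5}\right) = \frac{129168}{5}$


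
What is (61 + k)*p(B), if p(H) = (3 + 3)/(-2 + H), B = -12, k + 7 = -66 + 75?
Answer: -27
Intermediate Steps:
k = 2 (k = -7 + (-66 + 75) = -7 + 9 = 2)
p(H) = 6/(-2 + H)
(61 + k)*p(B) = (61 + 2)*(6/(-2 - 12)) = 63*(6/(-14)) = 63*(6*(-1/14)) = 63*(-3/7) = -27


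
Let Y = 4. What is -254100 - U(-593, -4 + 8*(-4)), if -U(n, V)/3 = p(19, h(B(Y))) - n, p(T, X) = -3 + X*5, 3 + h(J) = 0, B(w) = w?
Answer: -252375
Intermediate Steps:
h(J) = -3 (h(J) = -3 + 0 = -3)
p(T, X) = -3 + 5*X
U(n, V) = 54 + 3*n (U(n, V) = -3*((-3 + 5*(-3)) - n) = -3*((-3 - 15) - n) = -3*(-18 - n) = 54 + 3*n)
-254100 - U(-593, -4 + 8*(-4)) = -254100 - (54 + 3*(-593)) = -254100 - (54 - 1779) = -254100 - 1*(-1725) = -254100 + 1725 = -252375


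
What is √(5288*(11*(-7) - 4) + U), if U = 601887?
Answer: √173559 ≈ 416.60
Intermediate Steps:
√(5288*(11*(-7) - 4) + U) = √(5288*(11*(-7) - 4) + 601887) = √(5288*(-77 - 4) + 601887) = √(5288*(-81) + 601887) = √(-428328 + 601887) = √173559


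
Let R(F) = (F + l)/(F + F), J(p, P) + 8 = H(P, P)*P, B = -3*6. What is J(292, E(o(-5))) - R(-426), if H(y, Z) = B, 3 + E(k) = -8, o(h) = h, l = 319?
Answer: 161773/852 ≈ 189.87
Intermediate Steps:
E(k) = -11 (E(k) = -3 - 8 = -11)
B = -18
H(y, Z) = -18
J(p, P) = -8 - 18*P
R(F) = (319 + F)/(2*F) (R(F) = (F + 319)/(F + F) = (319 + F)/((2*F)) = (319 + F)*(1/(2*F)) = (319 + F)/(2*F))
J(292, E(o(-5))) - R(-426) = (-8 - 18*(-11)) - (319 - 426)/(2*(-426)) = (-8 + 198) - (-1)*(-107)/(2*426) = 190 - 1*107/852 = 190 - 107/852 = 161773/852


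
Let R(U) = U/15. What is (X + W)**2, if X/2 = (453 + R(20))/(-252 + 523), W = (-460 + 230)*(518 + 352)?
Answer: 26464318438673476/660969 ≈ 4.0039e+10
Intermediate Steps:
R(U) = U/15 (R(U) = U*(1/15) = U/15)
W = -200100 (W = -230*870 = -200100)
X = 2726/813 (X = 2*((453 + (1/15)*20)/(-252 + 523)) = 2*((453 + 4/3)/271) = 2*((1363/3)*(1/271)) = 2*(1363/813) = 2726/813 ≈ 3.3530)
(X + W)**2 = (2726/813 - 200100)**2 = (-162678574/813)**2 = 26464318438673476/660969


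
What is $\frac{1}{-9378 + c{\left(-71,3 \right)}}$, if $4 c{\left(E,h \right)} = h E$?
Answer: $- \frac{4}{37725} \approx -0.00010603$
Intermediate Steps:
$c{\left(E,h \right)} = \frac{E h}{4}$ ($c{\left(E,h \right)} = \frac{h E}{4} = \frac{E h}{4}$)
$\frac{1}{-9378 + c{\left(-71,3 \right)}} = \frac{1}{-9378 + \frac{1}{4} \left(-71\right) 3} = \frac{1}{-9378 - \frac{213}{4}} = \frac{1}{- \frac{37725}{4}} = - \frac{4}{37725}$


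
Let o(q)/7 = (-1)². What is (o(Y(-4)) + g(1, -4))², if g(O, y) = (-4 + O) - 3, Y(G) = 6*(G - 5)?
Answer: 1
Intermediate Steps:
Y(G) = -30 + 6*G (Y(G) = 6*(-5 + G) = -30 + 6*G)
g(O, y) = -7 + O
o(q) = 7 (o(q) = 7*(-1)² = 7*1 = 7)
(o(Y(-4)) + g(1, -4))² = (7 + (-7 + 1))² = (7 - 6)² = 1² = 1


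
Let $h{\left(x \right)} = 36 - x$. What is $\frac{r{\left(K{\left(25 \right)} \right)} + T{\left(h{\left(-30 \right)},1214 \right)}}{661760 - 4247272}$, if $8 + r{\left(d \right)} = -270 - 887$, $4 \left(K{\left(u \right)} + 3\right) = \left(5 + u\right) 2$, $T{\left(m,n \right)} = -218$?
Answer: $\frac{1383}{3585512} \approx 0.00038572$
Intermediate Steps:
$K{\left(u \right)} = - \frac{1}{2} + \frac{u}{2}$ ($K{\left(u \right)} = -3 + \frac{\left(5 + u\right) 2}{4} = -3 + \frac{10 + 2 u}{4} = -3 + \left(\frac{5}{2} + \frac{u}{2}\right) = - \frac{1}{2} + \frac{u}{2}$)
$r{\left(d \right)} = -1165$ ($r{\left(d \right)} = -8 - 1157 = -1165$)
$\frac{r{\left(K{\left(25 \right)} \right)} + T{\left(h{\left(-30 \right)},1214 \right)}}{661760 - 4247272} = \frac{-1165 - 218}{661760 - 4247272} = - \frac{1383}{-3585512} = \left(-1383\right) \left(- \frac{1}{3585512}\right) = \frac{1383}{3585512}$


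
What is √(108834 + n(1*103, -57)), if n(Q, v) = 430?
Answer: 4*√6829 ≈ 330.55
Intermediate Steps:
√(108834 + n(1*103, -57)) = √(108834 + 430) = √109264 = 4*√6829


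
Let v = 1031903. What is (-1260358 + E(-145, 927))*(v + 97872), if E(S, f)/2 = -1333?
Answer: -1426932939600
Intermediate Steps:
E(S, f) = -2666 (E(S, f) = 2*(-1333) = -2666)
(-1260358 + E(-145, 927))*(v + 97872) = (-1260358 - 2666)*(1031903 + 97872) = -1263024*1129775 = -1426932939600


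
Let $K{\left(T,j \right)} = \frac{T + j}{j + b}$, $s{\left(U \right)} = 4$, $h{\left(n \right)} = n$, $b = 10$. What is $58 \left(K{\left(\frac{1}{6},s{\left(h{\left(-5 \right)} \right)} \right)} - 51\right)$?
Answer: $- \frac{123511}{42} \approx -2940.7$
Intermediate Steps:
$K{\left(T,j \right)} = \frac{T + j}{10 + j}$ ($K{\left(T,j \right)} = \frac{T + j}{j + 10} = \frac{T + j}{10 + j}$)
$58 \left(K{\left(\frac{1}{6},s{\left(h{\left(-5 \right)} \right)} \right)} - 51\right) = 58 \left(\frac{\frac{1}{6} + 4}{10 + 4} - 51\right) = 58 \left(\frac{\frac{1}{6} + 4}{14} - 51\right) = 58 \left(\frac{1}{14} \cdot \frac{25}{6} - 51\right) = 58 \left(\frac{25}{84} - 51\right) = 58 \left(- \frac{4259}{84}\right) = - \frac{123511}{42}$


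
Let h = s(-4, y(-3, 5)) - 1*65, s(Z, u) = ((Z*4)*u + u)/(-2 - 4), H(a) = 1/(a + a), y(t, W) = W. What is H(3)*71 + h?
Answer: -122/3 ≈ -40.667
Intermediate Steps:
H(a) = 1/(2*a)
s(Z, u) = -u/6 - 2*Z*u/3 (s(Z, u) = ((4*Z)*u + u)/(-6) = (4*Z*u + u)*(-1/6) = (u + 4*Z*u)*(-1/6) = -u/6 - 2*Z*u/3)
h = -105/2 (h = -1/6*5*(1 + 4*(-4)) - 1*65 = -1/6*5*(1 - 16) - 65 = -1/6*5*(-15) - 65 = 25/2 - 65 = -105/2 ≈ -52.500)
H(3)*71 + h = ((1/2)/3)*71 - 105/2 = ((1/2)*(1/3))*71 - 105/2 = (1/6)*71 - 105/2 = 71/6 - 105/2 = -122/3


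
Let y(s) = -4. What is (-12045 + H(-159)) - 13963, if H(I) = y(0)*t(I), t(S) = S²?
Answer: -127132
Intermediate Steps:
H(I) = -4*I²
(-12045 + H(-159)) - 13963 = (-12045 - 4*(-159)²) - 13963 = (-12045 - 4*25281) - 13963 = (-12045 - 101124) - 13963 = -113169 - 13963 = -127132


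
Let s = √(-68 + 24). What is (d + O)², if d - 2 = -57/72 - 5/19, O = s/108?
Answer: 14983105/16842816 + 431*I*√11/12312 ≈ 0.88958 + 0.1161*I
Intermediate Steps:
s = 2*I*√11 (s = √(-44) = 2*I*√11 ≈ 6.6332*I)
O = I*√11/54 (O = (2*I*√11)/108 = (2*I*√11)*(1/108) = I*√11/54 ≈ 0.061419*I)
d = 431/456 (d = 2 + (-57/72 - 5/19) = 2 + (-57*1/72 - 5*1/19) = 2 + (-19/24 - 5/19) = 2 - 481/456 = 431/456 ≈ 0.94518)
(d + O)² = (431/456 + I*√11/54)²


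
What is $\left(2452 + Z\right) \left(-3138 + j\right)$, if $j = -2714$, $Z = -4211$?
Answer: $10293668$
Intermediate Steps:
$\left(2452 + Z\right) \left(-3138 + j\right) = \left(2452 - 4211\right) \left(-3138 - 2714\right) = \left(-1759\right) \left(-5852\right) = 10293668$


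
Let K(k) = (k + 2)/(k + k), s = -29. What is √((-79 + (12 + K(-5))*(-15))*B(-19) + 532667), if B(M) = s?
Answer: √2161234/2 ≈ 735.06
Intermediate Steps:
K(k) = (2 + k)/(2*k) (K(k) = (2 + k)/((2*k)) = (2 + k)*(1/(2*k)) = (2 + k)/(2*k))
B(M) = -29
√((-79 + (12 + K(-5))*(-15))*B(-19) + 532667) = √((-79 + (12 + (½)*(2 - 5)/(-5))*(-15))*(-29) + 532667) = √((-79 + (12 + (½)*(-⅕)*(-3))*(-15))*(-29) + 532667) = √((-79 + (12 + 3/10)*(-15))*(-29) + 532667) = √((-79 + (123/10)*(-15))*(-29) + 532667) = √((-79 - 369/2)*(-29) + 532667) = √(-527/2*(-29) + 532667) = √(15283/2 + 532667) = √(1080617/2) = √2161234/2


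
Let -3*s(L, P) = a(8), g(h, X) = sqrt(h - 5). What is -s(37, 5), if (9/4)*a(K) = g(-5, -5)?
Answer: 4*I*sqrt(10)/27 ≈ 0.46849*I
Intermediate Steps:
g(h, X) = sqrt(-5 + h)
a(K) = 4*I*sqrt(10)/9 (a(K) = 4*sqrt(-5 - 5)/9 = 4*sqrt(-10)/9 = 4*(I*sqrt(10))/9 = 4*I*sqrt(10)/9)
s(L, P) = -4*I*sqrt(10)/27
-s(37, 5) = -(-4)*I*sqrt(10)/27 = 4*I*sqrt(10)/27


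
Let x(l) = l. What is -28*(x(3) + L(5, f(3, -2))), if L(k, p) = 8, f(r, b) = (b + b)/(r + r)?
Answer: -308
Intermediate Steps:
f(r, b) = b/r (f(r, b) = (2*b)/((2*r)) = (2*b)*(1/(2*r)) = b/r)
-28*(x(3) + L(5, f(3, -2))) = -28*(3 + 8) = -28*11 = -308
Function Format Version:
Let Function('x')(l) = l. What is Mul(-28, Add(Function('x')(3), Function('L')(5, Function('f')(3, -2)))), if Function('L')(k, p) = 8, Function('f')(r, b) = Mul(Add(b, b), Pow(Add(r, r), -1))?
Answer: -308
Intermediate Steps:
Function('f')(r, b) = Mul(b, Pow(r, -1)) (Function('f')(r, b) = Mul(Mul(2, b), Pow(Mul(2, r), -1)) = Mul(Mul(2, b), Mul(Rational(1, 2), Pow(r, -1))) = Mul(b, Pow(r, -1)))
Mul(-28, Add(Function('x')(3), Function('L')(5, Function('f')(3, -2)))) = Mul(-28, Add(3, 8)) = Mul(-28, 11) = -308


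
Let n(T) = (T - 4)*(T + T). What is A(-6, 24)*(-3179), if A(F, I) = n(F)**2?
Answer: -45777600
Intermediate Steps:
n(T) = 2*T*(-4 + T) (n(T) = (-4 + T)*(2*T) = 2*T*(-4 + T))
A(F, I) = 4*F**2*(-4 + F)**2 (A(F, I) = (2*F*(-4 + F))**2 = 4*F**2*(-4 + F)**2)
A(-6, 24)*(-3179) = (4*(-6)**2*(-4 - 6)**2)*(-3179) = (4*36*(-10)**2)*(-3179) = (4*36*100)*(-3179) = 14400*(-3179) = -45777600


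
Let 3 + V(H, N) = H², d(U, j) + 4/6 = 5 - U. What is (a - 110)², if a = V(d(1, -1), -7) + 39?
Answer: 320356/81 ≈ 3955.0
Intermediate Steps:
d(U, j) = 13/3 - U (d(U, j) = -⅔ + (5 - U) = 13/3 - U)
V(H, N) = -3 + H²
a = 424/9 (a = (-3 + (13/3 - 1*1)²) + 39 = (-3 + (13/3 - 1)²) + 39 = (-3 + (10/3)²) + 39 = (-3 + 100/9) + 39 = 73/9 + 39 = 424/9 ≈ 47.111)
(a - 110)² = (424/9 - 110)² = (-566/9)² = 320356/81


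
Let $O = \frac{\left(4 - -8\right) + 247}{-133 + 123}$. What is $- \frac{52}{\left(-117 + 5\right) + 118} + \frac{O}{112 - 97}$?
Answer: $- \frac{1559}{150} \approx -10.393$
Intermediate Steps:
$O = - \frac{259}{10}$ ($O = \frac{\left(4 + 8\right) + 247}{-10} = \left(12 + 247\right) \left(- \frac{1}{10}\right) = 259 \left(- \frac{1}{10}\right) = - \frac{259}{10} \approx -25.9$)
$- \frac{52}{\left(-117 + 5\right) + 118} + \frac{O}{112 - 97} = - \frac{52}{\left(-117 + 5\right) + 118} - \frac{259}{10 \left(112 - 97\right)} = - \frac{52}{-112 + 118} - \frac{259}{10 \left(112 - 97\right)} = - \frac{52}{6} - \frac{259}{10 \cdot 15} = \left(-52\right) \frac{1}{6} - \frac{259}{150} = - \frac{26}{3} - \frac{259}{150} = - \frac{1559}{150}$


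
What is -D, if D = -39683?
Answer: 39683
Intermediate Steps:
-D = -1*(-39683) = 39683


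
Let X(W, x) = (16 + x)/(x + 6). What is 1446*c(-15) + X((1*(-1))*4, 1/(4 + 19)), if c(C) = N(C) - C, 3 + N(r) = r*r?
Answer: 47635947/139 ≈ 3.4270e+5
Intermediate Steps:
N(r) = -3 + r² (N(r) = -3 + r*r = -3 + r²)
c(C) = -3 + C² - C (c(C) = (-3 + C²) - C = -3 + C² - C)
X(W, x) = (16 + x)/(6 + x)
1446*c(-15) + X((1*(-1))*4, 1/(4 + 19)) = 1446*(-3 + (-15)² - 1*(-15)) + (16 + 1/(4 + 19))/(6 + 1/(4 + 19)) = 1446*(-3 + 225 + 15) + (16 + 1/23)/(6 + 1/23) = 1446*237 + (16 + 1/23)/(6 + 1/23) = 342702 + (369/23)/(139/23) = 342702 + (23/139)*(369/23) = 342702 + 369/139 = 47635947/139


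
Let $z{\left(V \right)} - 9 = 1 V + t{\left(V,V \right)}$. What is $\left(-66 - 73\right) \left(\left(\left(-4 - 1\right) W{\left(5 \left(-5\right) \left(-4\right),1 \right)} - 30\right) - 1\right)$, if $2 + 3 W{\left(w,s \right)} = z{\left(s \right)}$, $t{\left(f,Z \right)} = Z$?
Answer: $6394$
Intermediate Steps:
$z{\left(V \right)} = 9 + 2 V$ ($z{\left(V \right)} = 9 + \left(1 V + V\right) = 9 + \left(V + V\right) = 9 + 2 V$)
$W{\left(w,s \right)} = \frac{7}{3} + \frac{2 s}{3}$ ($W{\left(w,s \right)} = - \frac{2}{3} + \frac{9 + 2 s}{3} = - \frac{2}{3} + \left(3 + \frac{2 s}{3}\right) = \frac{7}{3} + \frac{2 s}{3}$)
$\left(-66 - 73\right) \left(\left(\left(-4 - 1\right) W{\left(5 \left(-5\right) \left(-4\right),1 \right)} - 30\right) - 1\right) = \left(-66 - 73\right) \left(\left(\left(-4 - 1\right) \left(\frac{7}{3} + \frac{2}{3} \cdot 1\right) - 30\right) - 1\right) = - 139 \left(\left(- 5 \left(\frac{7}{3} + \frac{2}{3}\right) - 30\right) - 1\right) = - 139 \left(\left(\left(-5\right) 3 - 30\right) - 1\right) = - 139 \left(\left(-15 - 30\right) - 1\right) = - 139 \left(-45 - 1\right) = \left(-139\right) \left(-46\right) = 6394$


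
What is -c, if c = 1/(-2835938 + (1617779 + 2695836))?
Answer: -1/1477677 ≈ -6.7674e-7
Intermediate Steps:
c = 1/1477677 (c = 1/(-2835938 + 4313615) = 1/1477677 ≈ 6.7674e-7)
-c = -1*1/1477677 = -1/1477677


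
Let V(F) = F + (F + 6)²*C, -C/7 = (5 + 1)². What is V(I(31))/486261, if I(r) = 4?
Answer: -25196/486261 ≈ -0.051816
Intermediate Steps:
C = -252 (C = -7*(5 + 1)² = -7*6² = -7*36 = -252)
V(F) = F - 252*(6 + F)² (V(F) = F + (F + 6)²*(-252) = F + (6 + F)²*(-252) = F - 252*(6 + F)²)
V(I(31))/486261 = (4 - 252*(6 + 4)²)/486261 = (4 - 252*10²)*(1/486261) = (4 - 252*100)*(1/486261) = (4 - 25200)*(1/486261) = -25196*1/486261 = -25196/486261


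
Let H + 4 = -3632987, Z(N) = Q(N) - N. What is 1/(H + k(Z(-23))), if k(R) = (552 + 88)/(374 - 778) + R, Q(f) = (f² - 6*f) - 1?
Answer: -101/366862662 ≈ -2.7531e-7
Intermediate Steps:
Q(f) = -1 + f² - 6*f
Z(N) = -1 + N² - 7*N (Z(N) = (-1 + N² - 6*N) - N = -1 + N² - 7*N)
k(R) = -160/101 + R (k(R) = 640/(-404) + R = 640*(-1/404) + R = -160/101 + R)
H = -3632991 (H = -4 - 3632987 = -3632991)
1/(H + k(Z(-23))) = 1/(-3632991 + (-160/101 + (-1 + (-23)² - 7*(-23)))) = 1/(-3632991 + (-160/101 + (-1 + 529 + 161))) = 1/(-3632991 + (-160/101 + 689)) = 1/(-3632991 + 69429/101) = 1/(-366862662/101) = -101/366862662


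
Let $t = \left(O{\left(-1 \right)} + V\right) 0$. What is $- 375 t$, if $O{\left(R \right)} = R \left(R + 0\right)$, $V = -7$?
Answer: $0$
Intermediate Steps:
$O{\left(R \right)} = R^{2}$ ($O{\left(R \right)} = R R = R^{2}$)
$t = 0$ ($t = \left(\left(-1\right)^{2} - 7\right) 0 = \left(1 - 7\right) 0 = \left(-6\right) 0 = 0$)
$- 375 t = \left(-375\right) 0 = 0$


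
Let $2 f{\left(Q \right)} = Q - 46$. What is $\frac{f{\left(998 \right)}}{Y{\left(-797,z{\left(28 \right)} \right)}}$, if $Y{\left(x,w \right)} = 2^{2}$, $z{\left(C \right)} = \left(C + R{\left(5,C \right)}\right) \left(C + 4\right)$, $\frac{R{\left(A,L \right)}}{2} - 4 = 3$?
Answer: $119$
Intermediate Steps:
$R{\left(A,L \right)} = 14$ ($R{\left(A,L \right)} = 8 + 2 \cdot 3 = 8 + 6 = 14$)
$f{\left(Q \right)} = -23 + \frac{Q}{2}$ ($f{\left(Q \right)} = \frac{Q - 46}{2} = \frac{-46 + Q}{2} = -23 + \frac{Q}{2}$)
$z{\left(C \right)} = \left(4 + C\right) \left(14 + C\right)$ ($z{\left(C \right)} = \left(C + 14\right) \left(C + 4\right) = \left(14 + C\right) \left(4 + C\right) = \left(4 + C\right) \left(14 + C\right)$)
$Y{\left(x,w \right)} = 4$
$\frac{f{\left(998 \right)}}{Y{\left(-797,z{\left(28 \right)} \right)}} = \frac{-23 + \frac{1}{2} \cdot 998}{4} = \left(-23 + 499\right) \frac{1}{4} = 476 \cdot \frac{1}{4} = 119$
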